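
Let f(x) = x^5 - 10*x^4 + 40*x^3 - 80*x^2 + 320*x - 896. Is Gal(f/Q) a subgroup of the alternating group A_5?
The polynomial is irreducible of degree 5 over Q. Its discriminant is 271790899200000, which is not a perfect square. A Galois group lies in the alternating group exactly when the discriminant is a square in Q, so the Galois group (F_20) is not contained in A_5.

No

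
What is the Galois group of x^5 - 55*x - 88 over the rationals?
5T4: A_5

The polynomial f is an irreducible quintic over Q, so G = Gal(f/Q) is a transitive subgroup of S_5: one of C_5 (5T1, order 5), D_5 (5T2, order 10), F_20 (5T3, order 20), A_5 (5T4, order 60) or S_5 (5T5, order 120). The discriminant of f is 58564000000 = 242000^2, a perfect square, so G is contained in A_5. The transitive groups of degree 5 contained in A_5 are: C_5 (5T1, order 5), D_5 (5T2, order 10), A_5 (5T4, order 60). By Dedekind's theorem, for a prime p not dividing disc(f) the degrees of the irreducible factors of f mod p form the cycle type of an element of G. Factoring f modulo the 3 such primes p <= 13 (skipping 2, 5, 11, which divide the discriminant), each new pattern first appears at: mod 3: f = (x^5 + 2x + 2), pattern 5; mod 13: f = (x + 5)(x + 7)(x^3 + x^2 + 5x + 9), pattern 3+1+1. No other pattern occurs in this range, so the set of observed cycle types is {5, 3+1+1}. Among the candidates above, the only group containing elements of all these cycle types is A_5 (5T4) — each of C_5 (5T1), D_5 (5T2) lacks at least one of them. Hence G = A_5 (5T4), of order 60.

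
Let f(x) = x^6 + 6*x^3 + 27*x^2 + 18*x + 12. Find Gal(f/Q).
The polynomial f is an irreducible sextic over Q, so G = Gal(f/Q) is one of the 16 transitive subgroups 6T1, ..., 6T16 of S_6. The discriminant of f is -1160950579200, which is not a perfect square, so G is not contained in A_6. The transitive groups of degree 6 not contained in A_6 are: C_6 (6T1, order 6), S_3 (6T2, order 6), D_6 (6T3, order 12), C_3 x S_3 (6T5, order 18), A_4 x C_2 (6T6, order 24), S_4 (6T8, order 24), S_3 x S_3 (6T9, order 36), S_4 x C_2 (6T11, order 48), (S_3 x S_3) : C_2 (6T13, order 72), PGL(2,5) (6T14, order 120), S_6 (6T16, order 720). By Dedekind's theorem, for a prime p not dividing disc(f) the degrees of the irreducible factors of f mod p form the cycle type of an element of G. Factoring f modulo the 23 such primes p <= 101 (skipping 2, 3, 5, which divide the discriminant), each new pattern first appears at: mod 7: f = (x^3 + x + 1)(x^3 + 6x + 5), pattern 3+3; mod 11: f = (x^2 + 6x + 10)(x^2 + 7x + 2)(x^2 + 9x + 5), pattern 2+2+2; mod 61: f = (x + 24)(x + 26)(x + 43)(x + 47)(x + 49)(x + 55), pattern 1+1+1+1+1+1. No other pattern occurs in this range, so the set of observed cycle types is {3+3, 2+2+2, 1+1+1+1+1+1}. The candidates containing elements of all these cycle types are C_6 (6T1) of order 6, S_3 (6T2) of order 6, D_6 (6T3) of order 12, C_3 x S_3 (6T5) of order 18, A_4 x C_2 (6T6) of order 24, S_4 (6T8) of order 24, S_3 x S_3 (6T9) of order 36, S_4 x C_2 (6T11) of order 48, (S_3 x S_3) : C_2 (6T13) of order 72, PGL(2,5) (6T14) of order 120, S_6 (6T16) of order 720; the others are excluded. The observed types are precisely the cycle types that occur in S_3 (6T2). Each of the other remaining candidates has further cycle types, and by the Chebotarev density theorem the matching factorization patterns would occur for a proportion of primes equal to their share of the group: C_6 (6T1) additionally contains elements of type 6 (2 of its 6 elements, about 33% of primes); D_6 (6T3) additionally contains elements of type 6, 2+2+1+1 (5 of its 12 elements, about 42% of primes); C_3 x S_3 (6T5) additionally contains elements of type 6, 3+1+1+1 (10 of its 18 elements, about 56% of primes); A_4 x C_2 (6T6) additionally contains elements of type 6, 2+2+1+1, 2+1+1+1+1 (14 of its 24 elements, about 58% of primes); S_4 (6T8) additionally contains elements of type 4+1+1, 2+2+1+1 (9 of its 24 elements, about 38% of primes); S_3 x S_3 (6T9) additionally contains elements of type 6, 3+1+1+1, 2+2+1+1 (25 of its 36 elements, about 69% of primes); S_4 x C_2 (6T11) additionally contains elements of type 6, 4+2, 4+1+1, 2+2+1+1, 2+1+1+1+1 (32 of its 48 elements, about 67% of primes); (S_3 x S_3) : C_2 (6T13) additionally contains elements of type 6, 4+2, 3+2+1, 3+1+1+1, 2+2+1+1, 2+1+1+1+1 (61 of its 72 elements, about 85% of primes); PGL(2,5) (6T14) additionally contains elements of type 6, 5+1, 4+1+1, 2+2+1+1 (89 of its 120 elements, about 74% of primes); S_6 (6T16) additionally contains elements of type 6, 5+1, 4+2, 4+1+1, 3+2+1, 3+1+1+1, 2+2+1+1, 2+1+1+1+1 (664 of its 720 elements, about 92% of primes). None of the 23 primes tested shows any such pattern (for each of these groups the chance of that is below 10^-4), which rules them out. Hence G = S_3 (6T2), of order 6.

S_3, S_3 acting on 6 points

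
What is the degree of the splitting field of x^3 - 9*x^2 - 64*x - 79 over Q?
The degree of the splitting field over Q equals the order of the Galois group, so first determine the group. The polynomial is an irreducible cubic over Q and its discriminant is 162409 = 403^2, a perfect square. For an irreducible cubic, a square discriminant forces the Galois group to be A_3, the cyclic group of order 3. The Galois group C_3 (3T1) has order 3, so the splitting field has degree 3 over Q.

3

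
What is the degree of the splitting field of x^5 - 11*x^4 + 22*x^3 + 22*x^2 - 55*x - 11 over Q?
The degree of the splitting field over Q equals the order of the Galois group, so first determine the group. The polynomial f is an irreducible quintic over Q, so G = Gal(f/Q) is a transitive subgroup of S_5: one of C_5 (5T1, order 5), D_5 (5T2, order 10), F_20 (5T3, order 20), A_5 (5T4, order 60) or S_5 (5T5, order 120). The discriminant of f is 15352201216 = 123904^2, a perfect square, so G is contained in A_5. The transitive groups of degree 5 contained in A_5 are: C_5 (5T1, order 5), D_5 (5T2, order 10), A_5 (5T4, order 60). By Dedekind's theorem, for a prime p not dividing disc(f) the degrees of the irreducible factors of f mod p form the cycle type of an element of G. Factoring f modulo the 14 such primes p <= 53 (skipping 2, 11, which divide the discriminant), each new pattern first appears at: mod 3: f = (x^5 + x^4 + x^3 + x^2 + 2x + 1), pattern 5; mod 23: f = (x + 7)(x + 9)(x + 11)(x + 13)(x + 18), pattern 1+1+1+1+1. No other pattern occurs in this range, so the set of observed cycle types is {5, 1+1+1+1+1}. The candidates containing elements of all these cycle types are C_5 (5T1) of order 5, D_5 (5T2) of order 10, A_5 (5T4) of order 60; the others are excluded. The observed types are precisely the cycle types that occur in C_5 (5T1). Each of the other remaining candidates has further cycle types, and by the Chebotarev density theorem the matching factorization patterns would occur for a proportion of primes equal to their share of the group: D_5 (5T2) additionally contains elements of type 2+2+1 (5 of its 10 elements, about 50% of primes); A_5 (5T4) additionally contains elements of type 3+1+1, 2+2+1 (35 of its 60 elements, about 58% of primes). None of the 14 primes tested shows any such pattern (for each of these groups the chance of that is below 10^-4), which rules them out. Hence G = C_5 (5T1), of order 5. The Galois group C_5 (5T1) has order 5, so the splitting field has degree 5 over Q.

5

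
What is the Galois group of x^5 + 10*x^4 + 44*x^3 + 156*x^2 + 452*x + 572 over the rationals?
5T5: S_5

The polynomial f is an irreducible quintic over Q, so G = Gal(f/Q) is a transitive subgroup of S_5: one of C_5 (5T1, order 5), D_5 (5T2, order 10), F_20 (5T3, order 20), A_5 (5T4, order 60) or S_5 (5T5, order 120). The discriminant of f is 90054214912, which is not a perfect square, so G is not contained in A_5. The transitive groups of degree 5 not contained in A_5 are: F_20 (5T3, order 20), S_5 (5T5, order 120). By Dedekind's theorem, for a prime p not dividing disc(f) the degrees of the irreducible factors of f mod p form the cycle type of an element of G. Factoring f modulo the 5 such primes p <= 13 (skipping 2, which divides the discriminant), each new pattern first appears at: mod 3: f = (x^5 + x^4 + 2x^3 + 2x + 2), pattern 5; mod 5: f = (x + 4)(x^4 + x^3 + x + 3), pattern 4+1; mod 13: f = (x)(x + 12)(x^3 + 11x^2 + 3x + 3), pattern 3+1+1. No other pattern occurs in this range, so the set of observed cycle types is {5, 4+1, 3+1+1}. Among the candidates above, the only group containing elements of all these cycle types is S_5 (5T5) — F_20 (5T3) lacks at least one of them. Hence G = S_5 (5T5), of order 120.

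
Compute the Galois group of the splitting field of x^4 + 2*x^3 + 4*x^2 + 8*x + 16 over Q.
C_4, the cyclic group of order 4

The polynomial is an irreducible quartic over Q and its discriminant is 512000, which is not a perfect square, so the Galois group is not contained in A_4. The resolvent cubic y^3 - 4*y^2 - 48*y + 128 has exactly one rational root, so the Galois group is C_4 or D_4. The quartic becomes reducible over Q(sqrt(disc)), so the group is C_4.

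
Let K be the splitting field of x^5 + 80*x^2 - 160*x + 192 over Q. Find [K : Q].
The degree of the splitting field over Q equals the order of the Galois group, so first determine the group. The polynomial f is an irreducible quintic over Q, so G = Gal(f/Q) is a transitive subgroup of S_5: one of C_5 (5T1, order 5), D_5 (5T2, order 10), F_20 (5T3, order 20), A_5 (5T4, order 60) or S_5 (5T5, order 120). The discriminant of f is 32768000000000, which is not a perfect square, so G is not contained in A_5. The transitive groups of degree 5 not contained in A_5 are: F_20 (5T3, order 20), S_5 (5T5, order 120). By Dedekind's theorem, for a prime p not dividing disc(f) the degrees of the irreducible factors of f mod p form the cycle type of an element of G. Factoring f modulo the 18 such primes p <= 71 (skipping 2, 5, which divide the discriminant), each new pattern first appears at: mod 3: f = (x)(x^4 + 2x + 2), pattern 4+1; mod 11: f = (x^5 + 3x^2 + 5x + 5), pattern 5; mod 19: f = (x + 5)(x^2 + 16x + 12)(x^2 + 17x + 7), pattern 2+2+1. No other pattern occurs in this range, so the set of observed cycle types is {4+1, 5, 2+2+1}. The candidates containing elements of all these cycle types are F_20 (5T3) of order 20, S_5 (5T5) of order 120; the others are excluded. The observed types are precisely the cycle types that occur in F_20 (5T3) (apart from the identity). Each of the other remaining candidates has further cycle types, and by the Chebotarev density theorem the matching factorization patterns would occur for a proportion of primes equal to their share of the group: S_5 (5T5) additionally contains elements of type 3+2, 3+1+1, 2+1+1+1 (50 of its 120 elements, about 42% of primes). None of the 18 primes tested shows any such pattern (for each of these groups the chance of that is below 10^-4), which rules them out. Hence G = F_20 (5T3), of order 20. The Galois group F_20 (5T3) has order 20, so the splitting field has degree 20 over Q.

20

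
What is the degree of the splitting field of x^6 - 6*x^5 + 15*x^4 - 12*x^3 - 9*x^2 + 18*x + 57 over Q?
The degree of the splitting field over Q equals the order of the Galois group, so first determine the group. The polynomial f is an irreducible sextic over Q, so G = Gal(f/Q) is one of the 16 transitive subgroups 6T1, ..., 6T16 of S_6. The discriminant of f is -21134460321792, which is not a perfect square, so G is not contained in A_6. The transitive groups of degree 6 not contained in A_6 are: C_6 (6T1, order 6), S_3 (6T2, order 6), D_6 (6T3, order 12), C_3 x S_3 (6T5, order 18), A_4 x C_2 (6T6, order 24), S_4 (6T8, order 24), S_3 x S_3 (6T9, order 36), S_4 x C_2 (6T11, order 48), (S_3 x S_3) : C_2 (6T13, order 72), PGL(2,5) (6T14, order 120), S_6 (6T16, order 720). By Dedekind's theorem, for a prime p not dividing disc(f) the degrees of the irreducible factors of f mod p form the cycle type of an element of G. Factoring f modulo the 37 such primes p <= 167 (skipping 2, 3, which divide the discriminant), each new pattern first appears at: mod 5: f = (x^6 + 4x^5 + 3x^3 + x^2 + 3x + 2), pattern 6; mod 7: f = (x^3 + 4x^2 + 3x + 2)(x^3 + 4x^2 + 3x + 4), pattern 3+3; mod 17: f = (x^2 + x + 2)(x^2 + 4x + 16)(x^2 + 6x + 14), pattern 2+2+2; mod 19: f = (x)(x + 3)(x + 5)(x + 6)(x + 8)(x + 10), pattern 1+1+1+1+1+1. No other pattern occurs in this range, so the set of observed cycle types is {6, 3+3, 2+2+2, 1+1+1+1+1+1}. The candidates containing elements of all these cycle types are C_6 (6T1) of order 6, D_6 (6T3) of order 12, C_3 x S_3 (6T5) of order 18, A_4 x C_2 (6T6) of order 24, S_3 x S_3 (6T9) of order 36, S_4 x C_2 (6T11) of order 48, (S_3 x S_3) : C_2 (6T13) of order 72, PGL(2,5) (6T14) of order 120, S_6 (6T16) of order 720; the others are excluded. The observed types are precisely the cycle types that occur in C_6 (6T1). Each of the other remaining candidates has further cycle types, and by the Chebotarev density theorem the matching factorization patterns would occur for a proportion of primes equal to their share of the group: D_6 (6T3) additionally contains elements of type 2+2+1+1 (3 of its 12 elements, about 25% of primes); C_3 x S_3 (6T5) additionally contains elements of type 3+1+1+1 (4 of its 18 elements, about 22% of primes); A_4 x C_2 (6T6) additionally contains elements of type 2+2+1+1, 2+1+1+1+1 (6 of its 24 elements, about 25% of primes); S_3 x S_3 (6T9) additionally contains elements of type 3+1+1+1, 2+2+1+1 (13 of its 36 elements, about 36% of primes); S_4 x C_2 (6T11) additionally contains elements of type 4+2, 4+1+1, 2+2+1+1, 2+1+1+1+1 (24 of its 48 elements, about 50% of primes); (S_3 x S_3) : C_2 (6T13) additionally contains elements of type 4+2, 3+2+1, 3+1+1+1, 2+2+1+1, 2+1+1+1+1 (49 of its 72 elements, about 68% of primes); PGL(2,5) (6T14) additionally contains elements of type 5+1, 4+1+1, 2+2+1+1 (69 of its 120 elements, about 58% of primes); S_6 (6T16) additionally contains elements of type 5+1, 4+2, 4+1+1, 3+2+1, 3+1+1+1, 2+2+1+1, 2+1+1+1+1 (544 of its 720 elements, about 76% of primes). None of the 37 primes tested shows any such pattern (for each of these groups the chance of that is below 10^-4), which rules them out. Hence G = C_6 (6T1), of order 6. The Galois group C_6 (6T1) has order 6, so the splitting field has degree 6 over Q.

6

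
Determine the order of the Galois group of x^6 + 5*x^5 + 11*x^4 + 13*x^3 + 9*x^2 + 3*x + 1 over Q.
The degree of the splitting field over Q equals the order of the Galois group, so first determine the group. The polynomial f is an irreducible sextic over Q, so G = Gal(f/Q) is one of the 16 transitive subgroups 6T1, ..., 6T16 of S_6. The discriminant of f is -16807, which is not a perfect square, so G is not contained in A_6. The transitive groups of degree 6 not contained in A_6 are: C_6 (6T1, order 6), S_3 (6T2, order 6), D_6 (6T3, order 12), C_3 x S_3 (6T5, order 18), A_4 x C_2 (6T6, order 24), S_4 (6T8, order 24), S_3 x S_3 (6T9, order 36), S_4 x C_2 (6T11, order 48), (S_3 x S_3) : C_2 (6T13, order 72), PGL(2,5) (6T14, order 120), S_6 (6T16, order 720). By Dedekind's theorem, for a prime p not dividing disc(f) the degrees of the irreducible factors of f mod p form the cycle type of an element of G. Factoring f modulo the 37 such primes p <= 163 (skipping 7, which divides the discriminant), each new pattern first appears at: mod 2: f = (x^3 + x + 1)(x^3 + x^2 + 1), pattern 3+3; mod 3: f = (x^6 + 2x^5 + 2x^4 + x^3 + 1), pattern 6; mod 13: f = (x^2 + 9x + 9)(x^2 + 10x + 10)(x^2 + 12x + 12), pattern 2+2+2; mod 29: f = (x + 8)(x + 17)(x + 21)(x + 24)(x + 25)(x + 26), pattern 1+1+1+1+1+1. No other pattern occurs in this range, so the set of observed cycle types is {3+3, 6, 2+2+2, 1+1+1+1+1+1}. The candidates containing elements of all these cycle types are C_6 (6T1) of order 6, D_6 (6T3) of order 12, C_3 x S_3 (6T5) of order 18, A_4 x C_2 (6T6) of order 24, S_3 x S_3 (6T9) of order 36, S_4 x C_2 (6T11) of order 48, (S_3 x S_3) : C_2 (6T13) of order 72, PGL(2,5) (6T14) of order 120, S_6 (6T16) of order 720; the others are excluded. The observed types are precisely the cycle types that occur in C_6 (6T1). Each of the other remaining candidates has further cycle types, and by the Chebotarev density theorem the matching factorization patterns would occur for a proportion of primes equal to their share of the group: D_6 (6T3) additionally contains elements of type 2+2+1+1 (3 of its 12 elements, about 25% of primes); C_3 x S_3 (6T5) additionally contains elements of type 3+1+1+1 (4 of its 18 elements, about 22% of primes); A_4 x C_2 (6T6) additionally contains elements of type 2+2+1+1, 2+1+1+1+1 (6 of its 24 elements, about 25% of primes); S_3 x S_3 (6T9) additionally contains elements of type 3+1+1+1, 2+2+1+1 (13 of its 36 elements, about 36% of primes); S_4 x C_2 (6T11) additionally contains elements of type 4+2, 4+1+1, 2+2+1+1, 2+1+1+1+1 (24 of its 48 elements, about 50% of primes); (S_3 x S_3) : C_2 (6T13) additionally contains elements of type 4+2, 3+2+1, 3+1+1+1, 2+2+1+1, 2+1+1+1+1 (49 of its 72 elements, about 68% of primes); PGL(2,5) (6T14) additionally contains elements of type 5+1, 4+1+1, 2+2+1+1 (69 of its 120 elements, about 58% of primes); S_6 (6T16) additionally contains elements of type 5+1, 4+2, 4+1+1, 3+2+1, 3+1+1+1, 2+2+1+1, 2+1+1+1+1 (544 of its 720 elements, about 76% of primes). None of the 37 primes tested shows any such pattern (for each of these groups the chance of that is below 10^-4), which rules them out. Hence G = C_6 (6T1), of order 6. The Galois group C_6 (6T1) has order 6, so the splitting field has degree 6 over Q.

6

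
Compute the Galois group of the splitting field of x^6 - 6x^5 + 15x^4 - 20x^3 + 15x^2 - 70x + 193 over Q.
S_6 (order 720)

The polynomial f is an irreducible sextic over Q, so G = Gal(f/Q) is one of the 16 transitive subgroups 6T1, ..., 6T16 of S_6. The discriminant of f is -1388339588497408, which is not a perfect square, so G is not contained in A_6. The transitive groups of degree 6 not contained in A_6 are: C_6 (6T1, order 6), S_3 (6T2, order 6), D_6 (6T3, order 12), C_3 x S_3 (6T5, order 18), A_4 x C_2 (6T6, order 24), S_4 (6T8, order 24), S_3 x S_3 (6T9, order 36), S_4 x C_2 (6T11, order 48), (S_3 x S_3) : C_2 (6T13, order 72), PGL(2,5) (6T14, order 120), S_6 (6T16, order 720). By Dedekind's theorem, for a prime p not dividing disc(f) the degrees of the irreducible factors of f mod p form the cycle type of an element of G. Factoring f modulo the 3 such primes p <= 7 (skipping 2, which divides the discriminant), each new pattern first appears at: mod 3: f = (x^6 + x^3 + 2x + 1), pattern 6; mod 5: f = (x + 1)(x + 3)(x^4 + 2x^2 + 2x + 1), pattern 4+1+1; mod 7: f = (x + 3)(x^2 + 4x + 1)(x^3 + x^2 + 2x + 6), pattern 3+2+1. No other pattern occurs in this range, so the set of observed cycle types is {6, 4+1+1, 3+2+1}. Among the candidates above, the only group containing elements of all these cycle types is S_6 (6T16); every other candidate lacks at least one of them. Hence G = S_6 (6T16), of order 720.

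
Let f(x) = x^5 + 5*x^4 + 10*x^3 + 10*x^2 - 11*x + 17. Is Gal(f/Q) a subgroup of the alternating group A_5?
No

The polynomial is irreducible of degree 5 over Q. Its discriminant is 3008364544, which is not a perfect square. A Galois group lies in the alternating group exactly when the discriminant is a square in Q, so the Galois group (S_5) is not contained in A_5.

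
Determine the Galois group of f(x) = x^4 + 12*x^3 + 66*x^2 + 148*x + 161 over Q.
4T1: C_4

The polynomial is an irreducible quartic over Q and its discriminant is 102760448, which is not a perfect square, so the Galois group is not contained in A_4. The resolvent cubic y^3 - 66*y^2 + 1132*y - 2584 has exactly one rational root, so the Galois group is C_4 or D_4. The quartic becomes reducible over Q(sqrt(disc)), so the group is C_4.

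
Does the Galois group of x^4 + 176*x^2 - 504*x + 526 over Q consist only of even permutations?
No

The polynomial is irreducible of degree 4 over Q. Its discriminant is 3120281782272, which is not a perfect square. A Galois group lies in the alternating group exactly when the discriminant is a square in Q, so the Galois group (C_4) is not contained in A_4.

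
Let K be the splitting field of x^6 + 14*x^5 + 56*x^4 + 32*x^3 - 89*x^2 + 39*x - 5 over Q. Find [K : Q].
60

The degree of the splitting field over Q equals the order of the Galois group, so first determine the group. The polynomial f is an irreducible sextic over Q, so G = Gal(f/Q) is one of the 16 transitive subgroups 6T1, ..., 6T16 of S_6. The discriminant of f is 30991489 = 5567^2, a perfect square, so G is contained in A_6. The transitive groups of degree 6 contained in A_6 are: A_4 (6T4, order 12), S_4 (6T7, order 24), (C_3 x C_3) : C_4 (6T10, order 36), PSL(2,5) (6T12, order 60), A_6 (6T15, order 360). By Dedekind's theorem, for a prime p not dividing disc(f) the degrees of the irreducible factors of f mod p form the cycle type of an element of G. Factoring f modulo the 21 such primes p <= 79 (skipping 19, which divides the discriminant), each new pattern first appears at: mod 2: f = (x + 1)(x^5 + x^4 + x^3 + x^2 + 1), pattern 5+1; mod 7: f = (x^3 + 2x^2 + 1)(x^3 + 5x^2 + 4x + 2), pattern 3+3; mod 61: f = (x + 1)(x + 2)(x^2 + 34x + 39)(x^2 + 38x + 32), pattern 2+2+1+1. No other pattern occurs in this range, so the set of observed cycle types is {5+1, 3+3, 2+2+1+1}. The candidates containing elements of all these cycle types are PSL(2,5) (6T12) of order 60, A_6 (6T15) of order 360; the others are excluded. The observed types are precisely the cycle types that occur in PSL(2,5) (6T12) (apart from the identity). Each of the other remaining candidates has further cycle types, and by the Chebotarev density theorem the matching factorization patterns would occur for a proportion of primes equal to their share of the group: A_6 (6T15) additionally contains elements of type 4+2, 3+1+1+1 (130 of its 360 elements, about 36% of primes). None of the 21 primes tested shows any such pattern (for each of these groups the chance of that is below 10^-4), which rules them out. Hence G = PSL(2,5) (6T12), of order 60. The Galois group PSL(2,5) (6T12) has order 60, so the splitting field has degree 60 over Q.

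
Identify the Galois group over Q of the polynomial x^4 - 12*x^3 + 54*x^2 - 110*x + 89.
The polynomial is an irreducible quartic over Q and its discriminant is 1616, which is not a perfect square, so the Galois group is not contained in A_4. The resolvent cubic y^3 - 54*y^2 + 964*y - 5692 is irreducible over Q. An irreducible resolvent with non-square discriminant gives S_4.

S_4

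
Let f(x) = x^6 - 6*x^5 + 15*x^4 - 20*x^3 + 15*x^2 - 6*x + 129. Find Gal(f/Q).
D_6 (also written D6)

The polynomial f is an irreducible sextic over Q, so G = Gal(f/Q) is one of the 16 transitive subgroups 6T1, ..., 6T16 of S_6. The discriminant of f is -1603087953297408, which is not a perfect square, so G is not contained in A_6. The transitive groups of degree 6 not contained in A_6 are: C_6 (6T1, order 6), S_3 (6T2, order 6), D_6 (6T3, order 12), C_3 x S_3 (6T5, order 18), A_4 x C_2 (6T6, order 24), S_4 (6T8, order 24), S_3 x S_3 (6T9, order 36), S_4 x C_2 (6T11, order 48), (S_3 x S_3) : C_2 (6T13, order 72), PGL(2,5) (6T14, order 120), S_6 (6T16, order 720). By Dedekind's theorem, for a prime p not dividing disc(f) the degrees of the irreducible factors of f mod p form the cycle type of an element of G. Factoring f modulo the 79 such primes p <= 419 (skipping 2, 3, which divide the discriminant), each new pattern first appears at: mod 5: f = (x^2 + 2x + 4)(x^2 + 3x + 3)(x^2 + 4x + 2), pattern 2+2+2; mod 7: f = (x^6 + x^5 + x^4 + x^3 + x^2 + x + 3), pattern 6; mod 11: f = (x + 3)(x + 6)(x^2 + 2x + 2)(x^2 + 5x + 10), pattern 2+2+1+1; mod 19: f = (x^3 + 16x^2 + 3x + 8)(x^3 + 16x^2 + 3x + 9), pattern 3+3; mod 43: f = (x)(x + 5)(x + 6)(x + 35)(x + 36)(x + 41), pattern 1+1+1+1+1+1. No other pattern occurs in this range, so the set of observed cycle types is {2+2+2, 6, 2+2+1+1, 3+3, 1+1+1+1+1+1}. The candidates containing elements of all these cycle types are D_6 (6T3) of order 12, A_4 x C_2 (6T6) of order 24, S_3 x S_3 (6T9) of order 36, S_4 x C_2 (6T11) of order 48, (S_3 x S_3) : C_2 (6T13) of order 72, PGL(2,5) (6T14) of order 120, S_6 (6T16) of order 720; the others are excluded. The observed types are precisely the cycle types that occur in D_6 (6T3). Each of the other remaining candidates has further cycle types, and by the Chebotarev density theorem the matching factorization patterns would occur for a proportion of primes equal to their share of the group: A_4 x C_2 (6T6) additionally contains elements of type 2+1+1+1+1 (3 of its 24 elements, about 12% of primes); S_3 x S_3 (6T9) additionally contains elements of type 3+1+1+1 (4 of its 36 elements, about 11% of primes); S_4 x C_2 (6T11) additionally contains elements of type 4+2, 4+1+1, 2+1+1+1+1 (15 of its 48 elements, about 31% of primes); (S_3 x S_3) : C_2 (6T13) additionally contains elements of type 4+2, 3+2+1, 3+1+1+1, 2+1+1+1+1 (40 of its 72 elements, about 56% of primes); PGL(2,5) (6T14) additionally contains elements of type 5+1, 4+1+1 (54 of its 120 elements, about 45% of primes); S_6 (6T16) additionally contains elements of type 5+1, 4+2, 4+1+1, 3+2+1, 3+1+1+1, 2+1+1+1+1 (499 of its 720 elements, about 69% of primes). None of the 79 primes tested shows any such pattern (for each of these groups the chance of that is below 10^-4), which rules them out. Hence G = D_6 (6T3), of order 12.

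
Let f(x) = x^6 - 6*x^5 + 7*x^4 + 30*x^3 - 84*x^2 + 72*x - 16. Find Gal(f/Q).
The polynomial f is an irreducible sextic over Q, so G = Gal(f/Q) is one of the 16 transitive subgroups 6T1, ..., 6T16 of S_6. The discriminant of f is 454513278976 = 674176^2, a perfect square, so G is contained in A_6. The transitive groups of degree 6 contained in A_6 are: A_4 (6T4, order 12), S_4 (6T7, order 24), (C_3 x C_3) : C_4 (6T10, order 36), PSL(2,5) (6T12, order 60), A_6 (6T15, order 360). By Dedekind's theorem, for a prime p not dividing disc(f) the degrees of the irreducible factors of f mod p form the cycle type of an element of G. Factoring f modulo the 79 such primes p <= 421 (skipping 2, 23, 229, which divide the discriminant), each new pattern first appears at: mod 3: f = (x^3 + x^2 + x + 2)(x^3 + 2x^2 + x + 1), pattern 3+3; mod 7: f = (x^2 + 4x + 1)(x^4 + 4x^3 + 4x^2 + 3x + 5), pattern 4+2; mod 29: f = (x + 11)(x + 19)(x^2 + 23x + 21)(x^2 + 28x + 10), pattern 2+2+1+1; mod 193: f = (x + 56)(x + 63)(x + 83)(x + 96)(x + 128)(x + 147), pattern 1+1+1+1+1+1. No other pattern occurs in this range, so the set of observed cycle types is {3+3, 4+2, 2+2+1+1, 1+1+1+1+1+1}. The candidates containing elements of all these cycle types are S_4 (6T7) of order 24, (C_3 x C_3) : C_4 (6T10) of order 36, A_6 (6T15) of order 360; the others are excluded. The observed types are precisely the cycle types that occur in S_4 (6T7). Each of the other remaining candidates has further cycle types, and by the Chebotarev density theorem the matching factorization patterns would occur for a proportion of primes equal to their share of the group: (C_3 x C_3) : C_4 (6T10) additionally contains elements of type 3+1+1+1 (4 of its 36 elements, about 11% of primes); A_6 (6T15) additionally contains elements of type 5+1, 3+1+1+1 (184 of its 360 elements, about 51% of primes). None of the 79 primes tested shows any such pattern (for each of these groups the chance of that is below 10^-4), which rules them out. Hence G = S_4 (6T7), of order 24.

S_4 (order 24)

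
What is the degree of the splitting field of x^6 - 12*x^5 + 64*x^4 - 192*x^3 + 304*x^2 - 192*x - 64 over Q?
12

The degree of the splitting field over Q equals the order of the Galois group, so first determine the group. The polynomial f is an irreducible sextic over Q, so G = Gal(f/Q) is one of the 16 transitive subgroups 6T1, ..., 6T16 of S_6. The discriminant of f is 164995463643136 = 12845056^2, a perfect square, so G is contained in A_6. The transitive groups of degree 6 contained in A_6 are: A_4 (6T4, order 12), S_4 (6T7, order 24), (C_3 x C_3) : C_4 (6T10, order 36), PSL(2,5) (6T12, order 60), A_6 (6T15, order 360). By Dedekind's theorem, for a prime p not dividing disc(f) the degrees of the irreducible factors of f mod p form the cycle type of an element of G. Factoring f modulo the 33 such primes p <= 149 (skipping 2, 7, which divide the discriminant), each new pattern first appears at: mod 3: f = (x^3 + 2x + 1)(x^3 + 2x + 2), pattern 3+3; mod 13: f = (x + 10)(x + 12)(x^2 + 9x + 2)(x^2 + 9x + 11), pattern 2+2+1+1. No other pattern occurs in this range, so the set of observed cycle types is {3+3, 2+2+1+1}. The candidates containing elements of all these cycle types are A_4 (6T4) of order 12, S_4 (6T7) of order 24, (C_3 x C_3) : C_4 (6T10) of order 36, PSL(2,5) (6T12) of order 60, A_6 (6T15) of order 360; the others are excluded. The observed types are precisely the cycle types that occur in A_4 (6T4) (apart from the identity). Each of the other remaining candidates has further cycle types, and by the Chebotarev density theorem the matching factorization patterns would occur for a proportion of primes equal to their share of the group: S_4 (6T7) additionally contains elements of type 4+2 (6 of its 24 elements, about 25% of primes); (C_3 x C_3) : C_4 (6T10) additionally contains elements of type 4+2, 3+1+1+1 (22 of its 36 elements, about 61% of primes); PSL(2,5) (6T12) additionally contains elements of type 5+1 (24 of its 60 elements, about 40% of primes); A_6 (6T15) additionally contains elements of type 5+1, 4+2, 3+1+1+1 (274 of its 360 elements, about 76% of primes). None of the 33 primes tested shows any such pattern (for each of these groups the chance of that is below 10^-4), which rules them out. Hence G = A_4 (6T4), of order 12. The Galois group A_4 (6T4) has order 12, so the splitting field has degree 12 over Q.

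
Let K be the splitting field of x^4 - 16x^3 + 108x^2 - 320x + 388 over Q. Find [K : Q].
4

The degree of the splitting field over Q equals the order of the Galois group, so first determine the group. The polynomial is an irreducible quartic over Q and its discriminant is 102760448, which is not a perfect square, so the Galois group is not contained in A_4. The resolvent cubic y^3 - 108*y^2 + 3568*y - 34112 has exactly one rational root, so the Galois group is C_4 or D_4. The quartic becomes reducible over Q(sqrt(disc)), so the group is C_4. The Galois group C_4 (4T1) has order 4, so the splitting field has degree 4 over Q.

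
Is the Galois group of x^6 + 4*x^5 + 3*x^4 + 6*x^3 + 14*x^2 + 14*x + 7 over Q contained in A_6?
The polynomial is irreducible of degree 6 over Q. Its discriminant is 5489031744 = 74088^2, a perfect square. A Galois group lies in the alternating group exactly when the discriminant is a square in Q, so the Galois group (A_4) is contained in A_6.

Yes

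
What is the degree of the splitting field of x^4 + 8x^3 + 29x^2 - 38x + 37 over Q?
4

The degree of the splitting field over Q equals the order of the Galois group, so first determine the group. The polynomial is an irreducible quartic over Q and its discriminant is 695060496 = 26364^2, a perfect square, so the Galois group is contained in A_4. The resolvent cubic y^3 - 29*y^2 - 452*y + 480 splits completely over Q, which gives the Klein four-group V_4. The Galois group V_4 (4T2) has order 4, so the splitting field has degree 4 over Q.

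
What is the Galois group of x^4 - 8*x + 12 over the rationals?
A_4 (order 12)

The polynomial is an irreducible quartic over Q and its discriminant is 331776 = 576^2, a perfect square, so the Galois group is contained in A_4. The resolvent cubic y^3 - 48*y - 64 is irreducible over Q. An irreducible resolvent with square discriminant gives A_4.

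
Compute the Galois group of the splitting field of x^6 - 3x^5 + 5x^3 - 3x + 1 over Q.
S_3, S_3 acting on 6 points

The polynomial f is an irreducible sextic over Q, so G = Gal(f/Q) is one of the 16 transitive subgroups 6T1, ..., 6T16 of S_6. The discriminant of f is -34992, which is not a perfect square, so G is not contained in A_6. The transitive groups of degree 6 not contained in A_6 are: C_6 (6T1, order 6), S_3 (6T2, order 6), D_6 (6T3, order 12), C_3 x S_3 (6T5, order 18), A_4 x C_2 (6T6, order 24), S_4 (6T8, order 24), S_3 x S_3 (6T9, order 36), S_4 x C_2 (6T11, order 48), (S_3 x S_3) : C_2 (6T13, order 72), PGL(2,5) (6T14, order 120), S_6 (6T16, order 720). By Dedekind's theorem, for a prime p not dividing disc(f) the degrees of the irreducible factors of f mod p form the cycle type of an element of G. Factoring f modulo the 23 such primes p <= 97 (skipping 2, 3, which divide the discriminant), each new pattern first appears at: mod 5: f = (x^2 + x + 1)(x^2 + 2x + 3)(x^2 + 4x + 2), pattern 2+2+2; mod 7: f = (x^3 + x^2 + 3x + 1)(x^3 + 3x^2 + x + 1), pattern 3+3; mod 31: f = (x + 3)(x + 7)(x + 9)(x + 21)(x + 23)(x + 27), pattern 1+1+1+1+1+1. No other pattern occurs in this range, so the set of observed cycle types is {2+2+2, 3+3, 1+1+1+1+1+1}. The candidates containing elements of all these cycle types are C_6 (6T1) of order 6, S_3 (6T2) of order 6, D_6 (6T3) of order 12, C_3 x S_3 (6T5) of order 18, A_4 x C_2 (6T6) of order 24, S_4 (6T8) of order 24, S_3 x S_3 (6T9) of order 36, S_4 x C_2 (6T11) of order 48, (S_3 x S_3) : C_2 (6T13) of order 72, PGL(2,5) (6T14) of order 120, S_6 (6T16) of order 720; the others are excluded. The observed types are precisely the cycle types that occur in S_3 (6T2). Each of the other remaining candidates has further cycle types, and by the Chebotarev density theorem the matching factorization patterns would occur for a proportion of primes equal to their share of the group: C_6 (6T1) additionally contains elements of type 6 (2 of its 6 elements, about 33% of primes); D_6 (6T3) additionally contains elements of type 6, 2+2+1+1 (5 of its 12 elements, about 42% of primes); C_3 x S_3 (6T5) additionally contains elements of type 6, 3+1+1+1 (10 of its 18 elements, about 56% of primes); A_4 x C_2 (6T6) additionally contains elements of type 6, 2+2+1+1, 2+1+1+1+1 (14 of its 24 elements, about 58% of primes); S_4 (6T8) additionally contains elements of type 4+1+1, 2+2+1+1 (9 of its 24 elements, about 38% of primes); S_3 x S_3 (6T9) additionally contains elements of type 6, 3+1+1+1, 2+2+1+1 (25 of its 36 elements, about 69% of primes); S_4 x C_2 (6T11) additionally contains elements of type 6, 4+2, 4+1+1, 2+2+1+1, 2+1+1+1+1 (32 of its 48 elements, about 67% of primes); (S_3 x S_3) : C_2 (6T13) additionally contains elements of type 6, 4+2, 3+2+1, 3+1+1+1, 2+2+1+1, 2+1+1+1+1 (61 of its 72 elements, about 85% of primes); PGL(2,5) (6T14) additionally contains elements of type 6, 5+1, 4+1+1, 2+2+1+1 (89 of its 120 elements, about 74% of primes); S_6 (6T16) additionally contains elements of type 6, 5+1, 4+2, 4+1+1, 3+2+1, 3+1+1+1, 2+2+1+1, 2+1+1+1+1 (664 of its 720 elements, about 92% of primes). None of the 23 primes tested shows any such pattern (for each of these groups the chance of that is below 10^-4), which rules them out. Hence G = S_3 (6T2), of order 6.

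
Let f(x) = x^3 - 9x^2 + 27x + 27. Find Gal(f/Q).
The polynomial is an irreducible cubic over Q and its discriminant is -78732, which is not a perfect square. For an irreducible cubic, a non-square discriminant gives Galois group S_3.

S_3 (also written S3)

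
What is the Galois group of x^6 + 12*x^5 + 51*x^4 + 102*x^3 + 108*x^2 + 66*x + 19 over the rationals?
The polynomial f is an irreducible sextic over Q, so G = Gal(f/Q) is one of the 16 transitive subgroups 6T1, ..., 6T16 of S_6. The discriminant of f is -151585344, which is not a perfect square, so G is not contained in A_6. The transitive groups of degree 6 not contained in A_6 are: C_6 (6T1, order 6), S_3 (6T2, order 6), D_6 (6T3, order 12), C_3 x S_3 (6T5, order 18), A_4 x C_2 (6T6, order 24), S_4 (6T8, order 24), S_3 x S_3 (6T9, order 36), S_4 x C_2 (6T11, order 48), (S_3 x S_3) : C_2 (6T13, order 72), PGL(2,5) (6T14, order 120), S_6 (6T16, order 720). By Dedekind's theorem, for a prime p not dividing disc(f) the degrees of the irreducible factors of f mod p form the cycle type of an element of G. Factoring f modulo the 33 such primes p <= 151 (skipping 2, 3, 19, which divide the discriminant), each new pattern first appears at: mod 5: f = (x^3 + x + 4)(x^3 + 2x^2 + 1), pattern 3+3; mod 7: f = (x^6 + 5x^5 + 2x^4 + 4x^3 + 3x^2 + 3x + 5), pattern 6; mod 17: f = (x + 3)(x + 7)(x^2 + 7x + 14)(x^2 + 12x + 14), pattern 2+2+1+1; mod 71: f = (x^2 + 36x + 23)(x^2 + 54x + 64)(x^2 + 64x + 70), pattern 2+2+2; mod 107: f = (x + 18)(x + 30)(x + 66)(x + 94)(x^2 + 18x + 73), pattern 2+1+1+1+1. No other pattern occurs in this range, so the set of observed cycle types is {3+3, 6, 2+2+1+1, 2+2+2, 2+1+1+1+1}. The candidates containing elements of all these cycle types are A_4 x C_2 (6T6) of order 24, S_4 x C_2 (6T11) of order 48, (S_3 x S_3) : C_2 (6T13) of order 72, S_6 (6T16) of order 720; the others are excluded. The observed types are precisely the cycle types that occur in A_4 x C_2 (6T6) (apart from the identity). Each of the other remaining candidates has further cycle types, and by the Chebotarev density theorem the matching factorization patterns would occur for a proportion of primes equal to their share of the group: S_4 x C_2 (6T11) additionally contains elements of type 4+2, 4+1+1 (12 of its 48 elements, about 25% of primes); (S_3 x S_3) : C_2 (6T13) additionally contains elements of type 4+2, 3+2+1, 3+1+1+1 (34 of its 72 elements, about 47% of primes); S_6 (6T16) additionally contains elements of type 5+1, 4+2, 4+1+1, 3+2+1, 3+1+1+1 (484 of its 720 elements, about 67% of primes). None of the 33 primes tested shows any such pattern (for each of these groups the chance of that is below 10^-4), which rules them out. Hence G = A_4 x C_2 (6T6), of order 24.

A_4 x C_2 (also written A4xC2)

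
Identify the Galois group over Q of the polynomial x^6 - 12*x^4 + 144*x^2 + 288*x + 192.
C_6, the cyclic group of order 6

The polynomial f is an irreducible sextic over Q, so G = Gal(f/Q) is one of the 16 transitive subgroups 6T1, ..., 6T16 of S_6. The discriminant of f is -7629540176166912, which is not a perfect square, so G is not contained in A_6. The transitive groups of degree 6 not contained in A_6 are: C_6 (6T1, order 6), S_3 (6T2, order 6), D_6 (6T3, order 12), C_3 x S_3 (6T5, order 18), A_4 x C_2 (6T6, order 24), S_4 (6T8, order 24), S_3 x S_3 (6T9, order 36), S_4 x C_2 (6T11, order 48), (S_3 x S_3) : C_2 (6T13, order 72), PGL(2,5) (6T14, order 120), S_6 (6T16, order 720). By Dedekind's theorem, for a prime p not dividing disc(f) the degrees of the irreducible factors of f mod p form the cycle type of an element of G. Factoring f modulo the 37 such primes p <= 173 (skipping 2, 3, 19, which divide the discriminant), each new pattern first appears at: mod 5: f = (x^6 + 3x^4 + 4x^2 + 3x + 2), pattern 6; mod 7: f = (x^3 + 3x + 5)(x^3 + 6x + 2), pattern 3+3; mod 17: f = (x^2 + 5x + 14)(x^2 + 14x + 3)(x^2 + 15x + 7), pattern 2+2+2; mod 37: f = (x + 1)(x + 4)(x + 13)(x + 27)(x + 32)(x + 34), pattern 1+1+1+1+1+1. No other pattern occurs in this range, so the set of observed cycle types is {6, 3+3, 2+2+2, 1+1+1+1+1+1}. The candidates containing elements of all these cycle types are C_6 (6T1) of order 6, D_6 (6T3) of order 12, C_3 x S_3 (6T5) of order 18, A_4 x C_2 (6T6) of order 24, S_3 x S_3 (6T9) of order 36, S_4 x C_2 (6T11) of order 48, (S_3 x S_3) : C_2 (6T13) of order 72, PGL(2,5) (6T14) of order 120, S_6 (6T16) of order 720; the others are excluded. The observed types are precisely the cycle types that occur in C_6 (6T1). Each of the other remaining candidates has further cycle types, and by the Chebotarev density theorem the matching factorization patterns would occur for a proportion of primes equal to their share of the group: D_6 (6T3) additionally contains elements of type 2+2+1+1 (3 of its 12 elements, about 25% of primes); C_3 x S_3 (6T5) additionally contains elements of type 3+1+1+1 (4 of its 18 elements, about 22% of primes); A_4 x C_2 (6T6) additionally contains elements of type 2+2+1+1, 2+1+1+1+1 (6 of its 24 elements, about 25% of primes); S_3 x S_3 (6T9) additionally contains elements of type 3+1+1+1, 2+2+1+1 (13 of its 36 elements, about 36% of primes); S_4 x C_2 (6T11) additionally contains elements of type 4+2, 4+1+1, 2+2+1+1, 2+1+1+1+1 (24 of its 48 elements, about 50% of primes); (S_3 x S_3) : C_2 (6T13) additionally contains elements of type 4+2, 3+2+1, 3+1+1+1, 2+2+1+1, 2+1+1+1+1 (49 of its 72 elements, about 68% of primes); PGL(2,5) (6T14) additionally contains elements of type 5+1, 4+1+1, 2+2+1+1 (69 of its 120 elements, about 58% of primes); S_6 (6T16) additionally contains elements of type 5+1, 4+2, 4+1+1, 3+2+1, 3+1+1+1, 2+2+1+1, 2+1+1+1+1 (544 of its 720 elements, about 76% of primes). None of the 37 primes tested shows any such pattern (for each of these groups the chance of that is below 10^-4), which rules them out. Hence G = C_6 (6T1), of order 6.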